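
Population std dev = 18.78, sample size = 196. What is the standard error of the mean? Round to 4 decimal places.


SE = sigma / sqrt(n)
sqrt(196) = 14
SE = 18.78 / 14 = 939/700 ≈ 1.341429

1.3414


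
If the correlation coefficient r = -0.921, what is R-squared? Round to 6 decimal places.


R^2 = r^2 = (-0.921)^2 = 0.848241

0.848241


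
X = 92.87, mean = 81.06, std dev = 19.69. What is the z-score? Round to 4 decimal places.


z = (X - mu) / sigma
X - mu = 92.87 - 81.06 = 11.81
z = 11.81 / 19.69 = 1181/1969 ≈ 0.599797

0.5998


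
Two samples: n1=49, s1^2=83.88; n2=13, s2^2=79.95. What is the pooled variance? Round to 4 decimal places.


sp^2 = ((n1-1)*s1^2 + (n2-1)*s2^2)/(n1+n2-2)
(n1-1)*s1^2 = 48 * 83.88 = 4026.24
(n2-1)*s2^2 = 12 * 79.95 = 959.4
numerator = 4026.24 + 959.4 = 4985.64
n1+n2-2 = 60
sp^2 = 4985.64 / 60 = 83.094

83.0940


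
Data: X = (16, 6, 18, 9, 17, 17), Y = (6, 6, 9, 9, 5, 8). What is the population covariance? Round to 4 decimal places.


Cov = (1/n)*sum((xi-xbar)(yi-ybar))
n = 6, xbar = 83/6 ≈ 13.833333, ybar = 43/6 ≈ 7.166667
sum((xi-xbar)(yi-ybar)) = 7/6 ≈ 1.166667
Cov = 1.166667 / 6 = 7/36 ≈ 0.194444

0.1944


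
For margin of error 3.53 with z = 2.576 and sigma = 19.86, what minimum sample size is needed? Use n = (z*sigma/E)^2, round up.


z*sigma/E = 2.576 * 19.86 / 3.53 ≈ 14.492737
(z*sigma/E)^2 ≈ 210.039413
round up: n = 211

211


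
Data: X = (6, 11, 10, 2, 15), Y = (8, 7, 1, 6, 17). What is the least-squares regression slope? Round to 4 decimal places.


b = sum((xi-xbar)(yi-ybar)) / sum((xi-xbar)^2)
n = 5, xbar = 44/5 = 8.8, ybar = 39/5 = 7.8
Sxy = sum((xi-xbar)(yi-ybar)) = 58.8
Sxx = sum((xi-xbar)^2) = 98.8
b = Sxy / Sxx = 147/247 ≈ 0.595142

0.5951


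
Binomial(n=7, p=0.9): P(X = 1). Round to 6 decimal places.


P = C(n,k) * p^k * (1-p)^(n-k)
C(7,1) = 7
p^k = 0.9^1 = 0.9
(1-p)^(n-k) = 0.1^6 = 0.000001
P = 7 * 0.9 * 0.000001 ≈ 0.000006

0.000006


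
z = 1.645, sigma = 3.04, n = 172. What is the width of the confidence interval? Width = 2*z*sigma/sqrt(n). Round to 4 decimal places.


width = 2*z*sigma/sqrt(n)
2*z*sigma = 2 * 1.645 * 3.04 = 10.0016
sqrt(172) ≈ 13.114877
width = 10.0016 / 13.114877 ≈ 0.762615

0.7626


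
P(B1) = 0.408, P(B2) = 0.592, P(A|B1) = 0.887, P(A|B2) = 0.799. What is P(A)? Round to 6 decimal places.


P(A) = P(A|B1)*P(B1) + P(A|B2)*P(B2)
P(A|B1)*P(B1) = 0.887 * 0.408 = 0.361896
P(A|B2)*P(B2) = 0.799 * 0.592 = 0.473008
P(A) = 0.361896 + 0.473008 = 0.834904

0.834904


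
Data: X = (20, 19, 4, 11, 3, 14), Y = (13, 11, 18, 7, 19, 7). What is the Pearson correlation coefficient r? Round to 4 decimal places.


r = sum((xi-xbar)(yi-ybar)) / sqrt(sum((xi-xbar)^2) * sum((yi-ybar)^2))
n = 6, xbar = 71/6 ≈ 11.833333, ybar = 75/6 = 12.5
Sxy = sum((xi-xbar)(yi-ybar)) = -114.5
Sxx = sum((xi-xbar)^2) = 1577/6 ≈ 262.833333
Syy = sum((yi-ybar)^2) = 135.5
sqrt(Sxx*Syy) ≈ 188.716498
r = Sxy / sqrt(Sxx*Syy) = -114.5 / 188.716498 ≈ -0.606730

-0.6067


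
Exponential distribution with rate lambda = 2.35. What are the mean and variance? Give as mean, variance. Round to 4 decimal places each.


mean = 1/lam, var = 1/lam^2
mean = 1 / 2.35 = 20/47 ≈ 0.425532
lam^2 = 2.35^2 = 5.5225
var = 1 / 5.5225 = 400/2209 ≈ 0.181077

0.4255, 0.1811


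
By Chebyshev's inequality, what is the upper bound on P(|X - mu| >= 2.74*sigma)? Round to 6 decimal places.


P <= 1/k^2
k^2 = 2.74^2 = 7.5076
1/k^2 = 1 / 7.5076 ≈ 0.13319836

0.133198


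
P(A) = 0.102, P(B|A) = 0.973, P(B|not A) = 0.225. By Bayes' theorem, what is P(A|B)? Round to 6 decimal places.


P(A|B) = P(B|A)*P(A) / P(B), P(B) = P(B|A)*P(A) + P(B|not A)*P(not A)
P(B|A)*P(A) = 0.973 * 0.102 = 0.099246
P(B|not A)*P(not A) = 0.225 * 0.898 = 0.20205
P(B) = 0.099246 + 0.20205 = 0.301296
P(A|B) = 0.099246 / 0.301296 ≈ 0.32939700

0.329397


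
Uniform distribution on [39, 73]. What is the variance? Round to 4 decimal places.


Var = (b-a)^2 / 12
(b-a)^2 = (73 - 39)^2 = 1156
Var = 1156/12 ≈ 96.333333

96.3333


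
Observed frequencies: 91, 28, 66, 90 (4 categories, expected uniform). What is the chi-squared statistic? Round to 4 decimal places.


chi2 = sum((O-E)^2/E), E = total/4
total = 275, E = 275/4 = 68.75
(91 - 68.75)^2 / 68.75 = 495.0625 / 68.75 = 7921/1100 ≈ 7.200909
(28 - 68.75)^2 / 68.75 = 1660.5625 / 68.75 = 26569/1100 ≈ 24.153636
(66 - 68.75)^2 / 68.75 = 7.5625 / 68.75 = 0.11
(90 - 68.75)^2 / 68.75 = 451.5625 / 68.75 = 289/44 ≈ 6.568182
chi2 = 10459/275 ≈ 38.032727

38.0327


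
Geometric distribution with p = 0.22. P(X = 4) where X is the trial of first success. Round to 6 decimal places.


P = (1-p)^(k-1) * p
(1-p)^(k-1) = 0.78^3 = 0.474552
P = 0.474552 * 0.22 ≈ 0.1044014

0.104401


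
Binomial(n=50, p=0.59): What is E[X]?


E[X] = n*p = 50 * 0.59 = 29.5

29.5


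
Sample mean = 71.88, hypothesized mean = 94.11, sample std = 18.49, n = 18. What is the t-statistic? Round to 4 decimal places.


t = (xbar - mu0) / (s/sqrt(n))
xbar - mu0 = 71.88 - 94.11 = -22.23
sqrt(18) ≈ 4.24264069
s/sqrt(n) = 18.49 / 4.24264069 ≈ 4.35813479
t = -22.23 / 4.35813479 ≈ -5.100806

-5.1008


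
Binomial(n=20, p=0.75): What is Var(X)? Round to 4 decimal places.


Var = n*p*(1-p) = 20 * 0.75 * 0.25 = 3.75

3.7500


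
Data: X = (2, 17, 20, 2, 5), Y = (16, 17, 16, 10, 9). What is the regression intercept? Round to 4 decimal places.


a = ybar - b*xbar, where b = sum((xi-xbar)(yi-ybar)) / sum((xi-xbar)^2)
n = 5, xbar = 46/5 = 9.2, ybar = 68/5 = 13.6
Sxy = sum((xi-xbar)(yi-ybar)) = 80.4
Sxx = sum((xi-xbar)^2) = 298.8
b = Sxy / Sxx = 67/249 ≈ 0.269076
a = 13.6 - 0.269076 * 9.2 = 2770/249 ≈ 11.124498

11.1245


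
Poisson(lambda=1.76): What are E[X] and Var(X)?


E[X] = Var(X) = lambda = 1.76

1.76, 1.76


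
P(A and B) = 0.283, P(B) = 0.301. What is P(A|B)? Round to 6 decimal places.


P(A|B) = P(A and B) / P(B) = 0.283 / 0.301 = 283/301 ≈ 0.94019934

0.940199


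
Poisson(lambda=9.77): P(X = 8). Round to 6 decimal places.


P = e^(-lam) * lam^k / k!
e^(-9.77) ≈ 0.00005714035
lam^k = 9.77^8 ≈ 83014988.055264
k! = 8! = 40320
P = 0.00005714035 * 83014988.055264 / 40320 ≈ 0.117646

0.117646


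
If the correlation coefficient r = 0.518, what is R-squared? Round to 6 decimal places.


R^2 = r^2 = (0.518)^2 = 0.268324

0.268324


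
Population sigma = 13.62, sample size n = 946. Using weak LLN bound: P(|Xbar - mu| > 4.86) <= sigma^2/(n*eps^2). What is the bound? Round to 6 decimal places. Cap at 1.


bound = min(1, sigma^2/(n*eps^2))
sigma^2 = 13.62^2 = 185.5044
n*eps^2 = 946 * 4.86^2 = 946 * 23.6196 = 22344.1416
sigma^2/(n*eps^2) = 185.5044 / 22344.1416 ≈ 0.00830215

0.008302


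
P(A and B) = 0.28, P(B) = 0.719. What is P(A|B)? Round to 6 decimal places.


P(A|B) = P(A and B) / P(B) = 0.28 / 0.719 = 280/719 ≈ 0.38942976

0.389430


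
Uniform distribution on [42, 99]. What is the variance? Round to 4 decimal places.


Var = (b-a)^2 / 12
(b-a)^2 = (99 - 42)^2 = 3249
Var = 3249/12 = 270.75

270.7500


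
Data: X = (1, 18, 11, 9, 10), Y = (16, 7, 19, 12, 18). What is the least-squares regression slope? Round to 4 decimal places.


b = sum((xi-xbar)(yi-ybar)) / sum((xi-xbar)^2)
n = 5, xbar = 49/5 = 9.8, ybar = 72/5 = 14.4
Sxy = sum((xi-xbar)(yi-ybar)) = -66.6
Sxx = sum((xi-xbar)^2) = 146.8
b = Sxy / Sxx = -333/734 ≈ -0.453678

-0.4537


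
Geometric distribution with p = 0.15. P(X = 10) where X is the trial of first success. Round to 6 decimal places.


P = (1-p)^(k-1) * p
(1-p)^(k-1) = 0.85^9 ≈ 0.2316169
P = 0.2316169 * 0.15 ≈ 0.03474254

0.034743


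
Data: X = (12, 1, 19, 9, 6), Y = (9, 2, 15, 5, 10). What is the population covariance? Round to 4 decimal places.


Cov = (1/n)*sum((xi-xbar)(yi-ybar))
n = 5, xbar = 47/5 = 9.4, ybar = 41/5 = 8.2
sum((xi-xbar)(yi-ybar)) = 114.6
Cov = 114.6 / 5 = 22.92

22.9200


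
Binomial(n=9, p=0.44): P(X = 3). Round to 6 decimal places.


P = C(n,k) * p^k * (1-p)^(n-k)
C(9,3) = 84
p^k = 0.44^3 = 0.085184
(1-p)^(n-k) = 0.56^6 ≈ 0.03084098
P = 84 * 0.085184 * 0.03084098 ≈ 0.220681

0.220681


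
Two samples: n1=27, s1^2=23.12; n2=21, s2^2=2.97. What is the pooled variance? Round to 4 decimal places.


sp^2 = ((n1-1)*s1^2 + (n2-1)*s2^2)/(n1+n2-2)
(n1-1)*s1^2 = 26 * 23.12 = 601.12
(n2-1)*s2^2 = 20 * 2.97 = 59.4
numerator = 601.12 + 59.4 = 660.52
n1+n2-2 = 46
sp^2 = 660.52 / 46 = 16513/1150 ≈ 14.359130

14.3591


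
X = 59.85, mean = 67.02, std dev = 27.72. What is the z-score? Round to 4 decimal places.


z = (X - mu) / sigma
X - mu = 59.85 - 67.02 = -7.17
z = -7.17 / 27.72 = -239/924 ≈ -0.258658

-0.2587


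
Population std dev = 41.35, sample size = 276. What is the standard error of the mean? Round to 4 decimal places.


SE = sigma / sqrt(n)
sqrt(276) ≈ 16.613248
SE = 41.35 / 16.613248 ≈ 2.488978

2.4890


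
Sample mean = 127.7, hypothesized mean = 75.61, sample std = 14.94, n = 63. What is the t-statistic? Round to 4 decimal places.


t = (xbar - mu0) / (s/sqrt(n))
xbar - mu0 = 127.7 - 75.61 = 52.09
sqrt(63) ≈ 7.93725393
s/sqrt(n) = 14.94 / 7.93725393 ≈ 1.88226308
t = 52.09 / 1.88226308 ≈ 27.674134

27.6741


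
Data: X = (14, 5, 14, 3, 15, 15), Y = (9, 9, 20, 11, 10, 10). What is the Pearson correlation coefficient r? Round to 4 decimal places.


r = sum((xi-xbar)(yi-ybar)) / sqrt(sum((xi-xbar)^2) * sum((yi-ybar)^2))
n = 6, xbar = 66/6 = 11, ybar = 69/6 = 11.5
Sxy = sum((xi-xbar)(yi-ybar)) = 25
Sxx = sum((xi-xbar)^2) = 150
Syy = sum((yi-ybar)^2) = 89.5
sqrt(Sxx*Syy) ≈ 115.866302
r = Sxy / sqrt(Sxx*Syy) = 25 / 115.866302 ≈ 0.215766

0.2158


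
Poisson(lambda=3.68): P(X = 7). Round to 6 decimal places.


P = e^(-lam) * lam^k / k!
e^(-3.68) ≈ 0.02522297
lam^k = 3.68^7 ≈ 9139.758715
k! = 7! = 5040
P = 0.02522297 * 9139.758715 / 5040 ≈ 0.045740

0.045740


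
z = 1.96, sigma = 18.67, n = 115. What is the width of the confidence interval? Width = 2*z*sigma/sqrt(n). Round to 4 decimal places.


width = 2*z*sigma/sqrt(n)
2*z*sigma = 2 * 1.96 * 18.67 = 73.1864
sqrt(115) ≈ 10.723805
width = 73.1864 / 10.723805 ≈ 6.824667

6.8247


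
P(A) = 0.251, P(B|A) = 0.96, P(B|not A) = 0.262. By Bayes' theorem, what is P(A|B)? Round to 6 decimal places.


P(A|B) = P(B|A)*P(A) / P(B), P(B) = P(B|A)*P(A) + P(B|not A)*P(not A)
P(B|A)*P(A) = 0.96 * 0.251 = 0.24096
P(B|not A)*P(not A) = 0.262 * 0.749 = 0.196238
P(B) = 0.24096 + 0.196238 = 0.437198
P(A|B) = 0.24096 / 0.437198 ≈ 0.55114616

0.551146


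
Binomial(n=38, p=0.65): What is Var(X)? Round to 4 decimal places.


Var = n*p*(1-p) = 38 * 0.65 * 0.35 = 8.645

8.6450


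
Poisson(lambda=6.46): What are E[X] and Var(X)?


E[X] = Var(X) = lambda = 6.46

6.46, 6.46


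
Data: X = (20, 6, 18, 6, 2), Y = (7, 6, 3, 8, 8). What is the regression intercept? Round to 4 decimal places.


a = ybar - b*xbar, where b = sum((xi-xbar)(yi-ybar)) / sum((xi-xbar)^2)
n = 5, xbar = 52/5 = 10.4, ybar = 32/5 = 6.4
Sxy = sum((xi-xbar)(yi-ybar)) = -38.8
Sxx = sum((xi-xbar)^2) = 259.2
b = Sxy / Sxx = -97/648 ≈ -0.149691
a = 6.4 - (-0.149691) * 10.4 = 1289/162 ≈ 7.956790

7.9568


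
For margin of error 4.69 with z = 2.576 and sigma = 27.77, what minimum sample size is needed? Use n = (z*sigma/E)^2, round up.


z*sigma/E = 2.576 * 27.77 / 4.69 = 127742/8375 ≈ 15.252776
(z*sigma/E)^2 ≈ 232.647179
round up: n = 233

233


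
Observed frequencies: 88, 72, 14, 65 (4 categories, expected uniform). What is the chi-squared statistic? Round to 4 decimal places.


chi2 = sum((O-E)^2/E), E = total/4
total = 239, E = 239/4 = 59.75
(88 - 59.75)^2 / 59.75 = 798.0625 / 59.75 = 12769/956 ≈ 13.356695
(72 - 59.75)^2 / 59.75 = 150.0625 / 59.75 = 2401/956 ≈ 2.511506
(14 - 59.75)^2 / 59.75 = 2093.0625 / 59.75 = 33489/956 ≈ 35.030335
(65 - 59.75)^2 / 59.75 = 27.5625 / 59.75 = 441/956 ≈ 0.461297
chi2 = 12275/239 ≈ 51.359833

51.3598


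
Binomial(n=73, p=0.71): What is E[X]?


E[X] = n*p = 73 * 0.71 = 51.83

51.83


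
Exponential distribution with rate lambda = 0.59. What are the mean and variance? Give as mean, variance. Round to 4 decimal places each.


mean = 1/lam, var = 1/lam^2
mean = 1 / 0.59 = 100/59 ≈ 1.694915
lam^2 = 0.59^2 = 0.3481
var = 1 / 0.3481 = 10000/3481 ≈ 2.872738

1.6949, 2.8727


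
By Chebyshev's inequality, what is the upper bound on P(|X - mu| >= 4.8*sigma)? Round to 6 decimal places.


P <= 1/k^2
k^2 = 4.8^2 = 23.04
1/k^2 = 1 / 23.04 = 25/576 ≈ 0.04340278

0.043403


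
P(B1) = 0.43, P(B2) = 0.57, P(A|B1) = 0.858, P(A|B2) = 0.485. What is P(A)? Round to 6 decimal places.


P(A) = P(A|B1)*P(B1) + P(A|B2)*P(B2)
P(A|B1)*P(B1) = 0.858 * 0.43 = 0.36894
P(A|B2)*P(B2) = 0.485 * 0.57 = 0.27645
P(A) = 0.36894 + 0.27645 = 0.64539

0.645390


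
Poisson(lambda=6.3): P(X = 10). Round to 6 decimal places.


P = e^(-lam) * lam^k / k!
e^(-6.3) ≈ 0.001836305
lam^k = 6.3^10 ≈ 98493029.188179
k! = 10! = 3628800
P = 0.001836305 * 98493029.188179 / 3628800 ≈ 0.049841

0.049841


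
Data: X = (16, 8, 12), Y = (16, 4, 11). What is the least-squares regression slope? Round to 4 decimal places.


b = sum((xi-xbar)(yi-ybar)) / sum((xi-xbar)^2)
n = 3, xbar = 36/3 = 12, ybar = 31/3 ≈ 10.333333
Sxy = sum((xi-xbar)(yi-ybar)) = 48
Sxx = sum((xi-xbar)^2) = 32
b = Sxy / Sxx = 1.5

1.5000


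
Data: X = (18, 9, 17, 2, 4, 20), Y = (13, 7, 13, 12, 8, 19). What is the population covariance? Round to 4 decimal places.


Cov = (1/n)*sum((xi-xbar)(yi-ybar))
n = 6, xbar = 70/6 = 35/3 ≈ 11.666667, ybar = 72/6 = 12
sum((xi-xbar)(yi-ybar)) = 114
Cov = 114 / 6 = 19

19.0000


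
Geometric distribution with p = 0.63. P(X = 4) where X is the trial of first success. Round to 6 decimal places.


P = (1-p)^(k-1) * p
(1-p)^(k-1) = 0.37^3 = 0.050653
P = 0.050653 * 0.63 = 0.03191139

0.031911


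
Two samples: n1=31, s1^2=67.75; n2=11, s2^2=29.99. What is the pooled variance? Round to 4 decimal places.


sp^2 = ((n1-1)*s1^2 + (n2-1)*s2^2)/(n1+n2-2)
(n1-1)*s1^2 = 30 * 67.75 = 2032.5
(n2-1)*s2^2 = 10 * 29.99 = 299.9
numerator = 2032.5 + 299.9 = 2332.4
n1+n2-2 = 40
sp^2 = 2332.4 / 40 = 58.31

58.3100


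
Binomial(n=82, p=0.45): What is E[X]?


E[X] = n*p = 82 * 0.45 = 36.9

36.9


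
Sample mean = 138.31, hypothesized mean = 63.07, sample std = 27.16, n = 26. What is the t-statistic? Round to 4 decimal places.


t = (xbar - mu0) / (s/sqrt(n))
xbar - mu0 = 138.31 - 63.07 = 75.24
sqrt(26) ≈ 5.09901951
s/sqrt(n) = 27.16 / 5.09901951 ≈ 5.32651423
t = 75.24 / 5.32651423 ≈ 14.125561

14.1256


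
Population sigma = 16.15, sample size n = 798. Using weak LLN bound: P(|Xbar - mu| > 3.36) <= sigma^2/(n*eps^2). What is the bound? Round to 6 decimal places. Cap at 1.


bound = min(1, sigma^2/(n*eps^2))
sigma^2 = 16.15^2 = 260.8225
n*eps^2 = 798 * 3.36^2 = 798 * 11.2896 = 9009.1008
sigma^2/(n*eps^2) = 260.8225 / 9009.1008 ≈ 0.02895100

0.028951


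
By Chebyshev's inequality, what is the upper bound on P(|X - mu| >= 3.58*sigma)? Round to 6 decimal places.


P <= 1/k^2
k^2 = 3.58^2 = 12.8164
1/k^2 = 1 / 12.8164 ≈ 0.07802503

0.078025


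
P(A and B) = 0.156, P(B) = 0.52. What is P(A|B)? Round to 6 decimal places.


P(A|B) = P(A and B) / P(B) = 0.156 / 0.52 = 0.3

0.300000


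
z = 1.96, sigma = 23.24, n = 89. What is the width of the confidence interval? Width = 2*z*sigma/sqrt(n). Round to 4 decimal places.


width = 2*z*sigma/sqrt(n)
2*z*sigma = 2 * 1.96 * 23.24 = 91.1008
sqrt(89) ≈ 9.433981
width = 91.1008 / 9.433981 ≈ 9.656665

9.6567


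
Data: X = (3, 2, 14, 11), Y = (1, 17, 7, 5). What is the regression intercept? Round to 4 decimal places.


a = ybar - b*xbar, where b = sum((xi-xbar)(yi-ybar)) / sum((xi-xbar)^2)
n = 4, xbar = 30/4 = 7.5, ybar = 30/4 = 7.5
Sxy = sum((xi-xbar)(yi-ybar)) = -35
Sxx = sum((xi-xbar)^2) = 105
b = Sxy / Sxx = -1/3 ≈ -0.333333
a = 7.5 - (-0.333333) * 7.5 = 10

10.0000


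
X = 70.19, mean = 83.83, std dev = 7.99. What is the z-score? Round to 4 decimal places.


z = (X - mu) / sigma
X - mu = 70.19 - 83.83 = -13.64
z = -13.64 / 7.99 = -1364/799 ≈ -1.707134

-1.7071


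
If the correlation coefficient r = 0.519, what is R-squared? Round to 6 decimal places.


R^2 = r^2 = (0.519)^2 = 0.269361

0.269361


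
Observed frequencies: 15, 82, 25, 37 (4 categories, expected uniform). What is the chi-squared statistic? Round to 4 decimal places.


chi2 = sum((O-E)^2/E), E = total/4
total = 159, E = 159/4 = 39.75
(15 - 39.75)^2 / 39.75 = 612.5625 / 39.75 = 3267/212 ≈ 15.410377
(82 - 39.75)^2 / 39.75 = 1785.0625 / 39.75 = 28561/636 ≈ 44.907233
(25 - 39.75)^2 / 39.75 = 217.5625 / 39.75 = 3481/636 ≈ 5.473270
(37 - 39.75)^2 / 39.75 = 7.5625 / 39.75 = 121/636 ≈ 0.190252
chi2 = 3497/53 ≈ 65.981132

65.9811


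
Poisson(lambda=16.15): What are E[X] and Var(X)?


E[X] = Var(X) = lambda = 16.15

16.15, 16.15


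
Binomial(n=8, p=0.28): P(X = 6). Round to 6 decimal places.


P = C(n,k) * p^k * (1-p)^(n-k)
C(8,6) = 28
p^k = 0.28^6 ≈ 0.0004818903
(1-p)^(n-k) = 0.72^2 = 0.5184
P = 28 * 0.0004818903 * 0.5184 ≈ 0.006995

0.006995


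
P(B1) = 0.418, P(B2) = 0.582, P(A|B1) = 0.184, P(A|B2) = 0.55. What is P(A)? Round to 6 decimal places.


P(A) = P(A|B1)*P(B1) + P(A|B2)*P(B2)
P(A|B1)*P(B1) = 0.184 * 0.418 = 0.076912
P(A|B2)*P(B2) = 0.55 * 0.582 = 0.3201
P(A) = 0.076912 + 0.3201 = 0.397012

0.397012


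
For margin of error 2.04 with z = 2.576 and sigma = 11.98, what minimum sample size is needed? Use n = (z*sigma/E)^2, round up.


z*sigma/E = 2.576 * 11.98 / 2.04 = 96439/6375 ≈ 15.127686
(z*sigma/E)^2 ≈ 228.846892
round up: n = 229

229


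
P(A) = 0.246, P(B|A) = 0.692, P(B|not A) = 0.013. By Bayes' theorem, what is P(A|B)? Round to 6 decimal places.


P(A|B) = P(B|A)*P(A) / P(B), P(B) = P(B|A)*P(A) + P(B|not A)*P(not A)
P(B|A)*P(A) = 0.692 * 0.246 = 0.170232
P(B|not A)*P(not A) = 0.013 * 0.754 = 0.009802
P(B) = 0.170232 + 0.009802 = 0.180034
P(A|B) = 0.170232 / 0.180034 ≈ 0.94555473

0.945555


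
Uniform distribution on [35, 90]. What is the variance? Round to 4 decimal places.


Var = (b-a)^2 / 12
(b-a)^2 = (90 - 35)^2 = 3025
Var = 3025/12 ≈ 252.083333

252.0833


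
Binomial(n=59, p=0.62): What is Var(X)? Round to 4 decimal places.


Var = n*p*(1-p) = 59 * 0.62 * 0.38 = 13.9004

13.9004


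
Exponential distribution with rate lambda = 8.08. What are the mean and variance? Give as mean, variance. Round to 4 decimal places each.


mean = 1/lam, var = 1/lam^2
mean = 1 / 8.08 = 25/202 ≈ 0.123762
lam^2 = 8.08^2 = 65.2864
var = 1 / 65.2864 ≈ 0.015317

0.1238, 0.0153


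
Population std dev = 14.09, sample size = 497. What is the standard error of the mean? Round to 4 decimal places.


SE = sigma / sqrt(n)
sqrt(497) ≈ 22.293497
SE = 14.09 / 22.293497 ≈ 0.632023

0.6320


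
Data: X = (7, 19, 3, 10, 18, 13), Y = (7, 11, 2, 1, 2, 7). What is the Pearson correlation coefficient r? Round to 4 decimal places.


r = sum((xi-xbar)(yi-ybar)) / sqrt(sum((xi-xbar)^2) * sum((yi-ybar)^2))
n = 6, xbar = 70/6 = 35/3 ≈ 11.666667, ybar = 30/6 = 5
Sxy = sum((xi-xbar)(yi-ybar)) = 51
Sxx = sum((xi-xbar)^2) = 586/3 ≈ 195.333333
Syy = sum((yi-ybar)^2) = 78
sqrt(Sxx*Syy) ≈ 123.434193
r = Sxy / sqrt(Sxx*Syy) = 51 / 123.434193 ≈ 0.413176

0.4132


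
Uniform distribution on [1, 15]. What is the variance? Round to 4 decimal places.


Var = (b-a)^2 / 12
(b-a)^2 = (15 - 1)^2 = 196
Var = 196/12 ≈ 16.333333

16.3333


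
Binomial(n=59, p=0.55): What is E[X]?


E[X] = n*p = 59 * 0.55 = 32.45

32.45


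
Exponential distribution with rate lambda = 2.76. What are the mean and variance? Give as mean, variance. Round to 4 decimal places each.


mean = 1/lam, var = 1/lam^2
mean = 1 / 2.76 = 25/69 ≈ 0.362319
lam^2 = 2.76^2 = 7.6176
var = 1 / 7.6176 = 625/4761 ≈ 0.131275

0.3623, 0.1313


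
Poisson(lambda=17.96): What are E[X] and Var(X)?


E[X] = Var(X) = lambda = 17.96

17.96, 17.96


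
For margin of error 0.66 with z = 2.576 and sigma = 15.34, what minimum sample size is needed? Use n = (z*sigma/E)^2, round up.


z*sigma/E = 2.576 * 15.34 / 0.66 = 246974/4125 ≈ 59.872485
(z*sigma/E)^2 ≈ 3584.714442
round up: n = 3585

3585


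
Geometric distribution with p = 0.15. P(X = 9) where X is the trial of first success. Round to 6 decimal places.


P = (1-p)^(k-1) * p
(1-p)^(k-1) = 0.85^8 ≈ 0.2724905
P = 0.2724905 * 0.15 ≈ 0.04087358

0.040874


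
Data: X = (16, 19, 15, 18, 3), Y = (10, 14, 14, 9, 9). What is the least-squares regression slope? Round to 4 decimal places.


b = sum((xi-xbar)(yi-ybar)) / sum((xi-xbar)^2)
n = 5, xbar = 71/5 = 14.2, ybar = 56/5 = 11.2
Sxy = sum((xi-xbar)(yi-ybar)) = 29.8
Sxx = sum((xi-xbar)^2) = 166.8
b = Sxy / Sxx = 149/834 ≈ 0.178657

0.1787


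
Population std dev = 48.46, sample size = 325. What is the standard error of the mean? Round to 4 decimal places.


SE = sigma / sqrt(n)
sqrt(325) ≈ 18.027756
SE = 48.46 / 18.027756 ≈ 2.688077

2.6881


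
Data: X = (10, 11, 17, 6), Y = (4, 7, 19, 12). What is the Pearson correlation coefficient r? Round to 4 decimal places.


r = sum((xi-xbar)(yi-ybar)) / sqrt(sum((xi-xbar)^2) * sum((yi-ybar)^2))
n = 4, xbar = 44/4 = 11, ybar = 42/4 = 10.5
Sxy = sum((xi-xbar)(yi-ybar)) = 50
Sxx = sum((xi-xbar)^2) = 62
Syy = sum((yi-ybar)^2) = 129
sqrt(Sxx*Syy) ≈ 89.431538
r = Sxy / sqrt(Sxx*Syy) = 50 / 89.431538 ≈ 0.559087

0.5591


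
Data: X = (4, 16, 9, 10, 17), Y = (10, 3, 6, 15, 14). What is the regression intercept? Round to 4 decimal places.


a = ybar - b*xbar, where b = sum((xi-xbar)(yi-ybar)) / sum((xi-xbar)^2)
n = 5, xbar = 56/5 = 11.2, ybar = 48/5 = 9.6
Sxy = sum((xi-xbar)(yi-ybar)) = -7.6
Sxx = sum((xi-xbar)^2) = 114.8
b = Sxy / Sxx = -19/287 ≈ -0.066202
a = 9.6 - (-0.066202) * 11.2 = 424/41 ≈ 10.341463

10.3415


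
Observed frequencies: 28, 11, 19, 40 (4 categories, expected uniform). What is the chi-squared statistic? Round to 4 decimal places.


chi2 = sum((O-E)^2/E), E = total/4
total = 98, E = 98/4 = 24.5
(28 - 24.5)^2 / 24.5 = 12.25 / 24.5 = 0.5
(11 - 24.5)^2 / 24.5 = 182.25 / 24.5 = 729/98 ≈ 7.438776
(19 - 24.5)^2 / 24.5 = 30.25 / 24.5 = 121/98 ≈ 1.234694
(40 - 24.5)^2 / 24.5 = 240.25 / 24.5 = 961/98 ≈ 9.806122
chi2 = 930/49 ≈ 18.979592

18.9796


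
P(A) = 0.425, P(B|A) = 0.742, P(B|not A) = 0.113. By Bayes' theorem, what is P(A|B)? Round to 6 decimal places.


P(A|B) = P(B|A)*P(A) / P(B), P(B) = P(B|A)*P(A) + P(B|not A)*P(not A)
P(B|A)*P(A) = 0.742 * 0.425 = 0.31535
P(B|not A)*P(not A) = 0.113 * 0.575 = 0.064975
P(B) = 0.31535 + 0.064975 = 0.380325
P(A|B) = 0.31535 / 0.380325 ≈ 0.82915927

0.829159


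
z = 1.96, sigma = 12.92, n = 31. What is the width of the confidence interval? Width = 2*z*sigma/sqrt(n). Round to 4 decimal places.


width = 2*z*sigma/sqrt(n)
2*z*sigma = 2 * 1.96 * 12.92 = 50.6464
sqrt(31) ≈ 5.567764
width = 50.6464 / 5.567764 ≈ 9.096362

9.0964


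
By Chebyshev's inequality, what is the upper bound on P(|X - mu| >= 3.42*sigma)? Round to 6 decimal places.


P <= 1/k^2
k^2 = 3.42^2 = 11.6964
1/k^2 = 1 / 11.6964 ≈ 0.08549639

0.085496


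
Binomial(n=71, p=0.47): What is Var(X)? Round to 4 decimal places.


Var = n*p*(1-p) = 71 * 0.47 * 0.53 = 17.6861

17.6861


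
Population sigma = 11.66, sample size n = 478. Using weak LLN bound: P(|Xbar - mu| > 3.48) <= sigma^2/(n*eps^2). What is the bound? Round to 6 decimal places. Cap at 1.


bound = min(1, sigma^2/(n*eps^2))
sigma^2 = 11.66^2 = 135.9556
n*eps^2 = 478 * 3.48^2 = 478 * 12.1104 = 5788.7712
sigma^2/(n*eps^2) = 135.9556 / 5788.7712 ≈ 0.02348609

0.023486


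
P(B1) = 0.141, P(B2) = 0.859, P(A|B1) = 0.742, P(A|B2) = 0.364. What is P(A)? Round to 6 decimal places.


P(A) = P(A|B1)*P(B1) + P(A|B2)*P(B2)
P(A|B1)*P(B1) = 0.742 * 0.141 = 0.104622
P(A|B2)*P(B2) = 0.364 * 0.859 = 0.312676
P(A) = 0.104622 + 0.312676 = 0.417298

0.417298


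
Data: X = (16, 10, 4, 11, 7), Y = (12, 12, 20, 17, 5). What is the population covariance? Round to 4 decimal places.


Cov = (1/n)*sum((xi-xbar)(yi-ybar))
n = 5, xbar = 48/5 = 9.6, ybar = 66/5 = 13.2
sum((xi-xbar)(yi-ybar)) = -19.6
Cov = -19.6 / 5 = -3.92

-3.9200


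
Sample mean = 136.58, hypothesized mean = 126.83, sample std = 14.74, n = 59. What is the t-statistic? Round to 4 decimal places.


t = (xbar - mu0) / (s/sqrt(n))
xbar - mu0 = 136.58 - 126.83 = 9.75
sqrt(59) ≈ 7.68114575
s/sqrt(n) = 14.74 / 7.68114575 ≈ 1.91898455
t = 9.75 / 1.91898455 ≈ 5.080812

5.0808


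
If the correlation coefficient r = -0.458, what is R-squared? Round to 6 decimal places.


R^2 = r^2 = (-0.458)^2 = 0.209764

0.209764


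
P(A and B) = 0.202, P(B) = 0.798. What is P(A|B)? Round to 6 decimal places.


P(A|B) = P(A and B) / P(B) = 0.202 / 0.798 = 101/399 ≈ 0.25313283

0.253133


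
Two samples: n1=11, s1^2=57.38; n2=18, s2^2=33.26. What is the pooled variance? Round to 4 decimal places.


sp^2 = ((n1-1)*s1^2 + (n2-1)*s2^2)/(n1+n2-2)
(n1-1)*s1^2 = 10 * 57.38 = 573.8
(n2-1)*s2^2 = 17 * 33.26 = 565.42
numerator = 573.8 + 565.42 = 1139.22
n1+n2-2 = 27
sp^2 = 1139.22 / 27 = 6329/150 ≈ 42.193333

42.1933


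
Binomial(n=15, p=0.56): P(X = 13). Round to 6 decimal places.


P = C(n,k) * p^k * (1-p)^(n-k)
C(15,13) = 105
p^k = 0.56^13 ≈ 0.0005326530
(1-p)^(n-k) = 0.44^2 = 0.1936
P = 105 * 0.0005326530 * 0.1936 ≈ 0.010828

0.010828


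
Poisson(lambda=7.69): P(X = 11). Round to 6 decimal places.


P = e^(-lam) * lam^k / k!
e^(-7.69) ≈ 0.0004573782
lam^k = 7.69^11 ≈ 5561471779.333912
k! = 11! = 39916800
P = 0.0004573782 * 5561471779.333912 / 39916800 ≈ 0.063725

0.063725


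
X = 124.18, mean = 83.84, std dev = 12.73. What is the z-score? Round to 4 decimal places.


z = (X - mu) / sigma
X - mu = 124.18 - 83.84 = 40.34
z = 40.34 / 12.73 = 4034/1273 ≈ 3.168892

3.1689


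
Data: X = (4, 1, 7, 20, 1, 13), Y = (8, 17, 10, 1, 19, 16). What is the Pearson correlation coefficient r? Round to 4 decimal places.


r = sum((xi-xbar)(yi-ybar)) / sqrt(sum((xi-xbar)^2) * sum((yi-ybar)^2))
n = 6, xbar = 46/6 = 23/3 ≈ 7.666667, ybar = 71/6 ≈ 11.833333
Sxy = sum((xi-xbar)(yi-ybar)) = -535/3 ≈ -178.333333
Sxx = sum((xi-xbar)^2) = 850/3 ≈ 283.333333
Syy = sum((yi-ybar)^2) = 1385/6 ≈ 230.833333
sqrt(Sxx*Syy) ≈ 255.739668
r = Sxy / sqrt(Sxx*Syy) = -178.333333 / 255.739668 ≈ -0.697324

-0.6973


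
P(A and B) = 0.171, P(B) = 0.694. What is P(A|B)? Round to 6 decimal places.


P(A|B) = P(A and B) / P(B) = 0.171 / 0.694 = 171/694 ≈ 0.24639769

0.246398


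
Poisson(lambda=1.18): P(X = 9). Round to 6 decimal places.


P = e^(-lam) * lam^k / k!
e^(-1.18) ≈ 0.3072787
lam^k = 1.18^9 ≈ 4.435454
k! = 9! = 362880
P = 0.3072787 * 4.435454 / 362880 ≈ 0.000004

0.000004


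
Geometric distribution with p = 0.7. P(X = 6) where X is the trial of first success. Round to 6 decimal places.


P = (1-p)^(k-1) * p
(1-p)^(k-1) = 0.3^5 = 0.00243
P = 0.00243 * 0.7 = 0.001701

0.001701


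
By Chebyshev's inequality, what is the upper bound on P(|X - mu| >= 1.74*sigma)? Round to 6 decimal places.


P <= 1/k^2
k^2 = 1.74^2 = 3.0276
1/k^2 = 1 / 3.0276 = 2500/7569 ≈ 0.33029462

0.330295


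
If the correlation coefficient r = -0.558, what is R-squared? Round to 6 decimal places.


R^2 = r^2 = (-0.558)^2 = 0.311364

0.311364


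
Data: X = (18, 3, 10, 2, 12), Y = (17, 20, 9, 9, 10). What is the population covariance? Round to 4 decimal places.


Cov = (1/n)*sum((xi-xbar)(yi-ybar))
n = 5, xbar = 45/5 = 9, ybar = 65/5 = 13
sum((xi-xbar)(yi-ybar)) = 9
Cov = 9 / 5 = 1.8

1.8000


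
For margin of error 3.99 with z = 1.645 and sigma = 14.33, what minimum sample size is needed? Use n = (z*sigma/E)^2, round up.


z*sigma/E = 1.645 * 14.33 / 3.99 ≈ 5.907982
(z*sigma/E)^2 ≈ 34.904257
round up: n = 35

35


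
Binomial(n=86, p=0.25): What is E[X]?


E[X] = n*p = 86 * 0.25 = 21.5

21.5


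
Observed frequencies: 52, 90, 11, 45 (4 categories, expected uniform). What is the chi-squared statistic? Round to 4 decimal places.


chi2 = sum((O-E)^2/E), E = total/4
total = 198, E = 198/4 = 49.5
(52 - 49.5)^2 / 49.5 = 6.25 / 49.5 = 25/198 ≈ 0.126263
(90 - 49.5)^2 / 49.5 = 1640.25 / 49.5 = 729/22 ≈ 33.136364
(11 - 49.5)^2 / 49.5 = 1482.25 / 49.5 = 539/18 ≈ 29.944444
(45 - 49.5)^2 / 49.5 = 20.25 / 49.5 = 9/22 ≈ 0.409091
chi2 = 6298/99 ≈ 63.616162

63.6162


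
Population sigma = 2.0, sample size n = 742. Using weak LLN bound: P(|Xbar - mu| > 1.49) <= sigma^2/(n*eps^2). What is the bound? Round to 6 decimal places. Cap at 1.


bound = min(1, sigma^2/(n*eps^2))
sigma^2 = 2.0^2 = 4
n*eps^2 = 742 * 1.49^2 = 742 * 2.2201 = 1647.3142
sigma^2/(n*eps^2) = 4 / 1647.3142 ≈ 0.00242819

0.002428


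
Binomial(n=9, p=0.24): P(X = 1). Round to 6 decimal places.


P = C(n,k) * p^k * (1-p)^(n-k)
C(9,1) = 9
p^k = 0.24^1 = 0.24
(1-p)^(n-k) = 0.76^8 ≈ 0.1113035
P = 9 * 0.24 * 0.1113035 ≈ 0.240416

0.240416


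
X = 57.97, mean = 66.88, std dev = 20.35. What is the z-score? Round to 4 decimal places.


z = (X - mu) / sigma
X - mu = 57.97 - 66.88 = -8.91
z = -8.91 / 20.35 = -81/185 ≈ -0.437838

-0.4378


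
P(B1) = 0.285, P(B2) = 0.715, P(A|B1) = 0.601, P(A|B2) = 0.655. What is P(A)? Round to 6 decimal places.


P(A) = P(A|B1)*P(B1) + P(A|B2)*P(B2)
P(A|B1)*P(B1) = 0.601 * 0.285 = 0.171285
P(A|B2)*P(B2) = 0.655 * 0.715 = 0.468325
P(A) = 0.171285 + 0.468325 = 0.63961

0.639610


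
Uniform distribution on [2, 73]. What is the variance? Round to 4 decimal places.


Var = (b-a)^2 / 12
(b-a)^2 = (73 - 2)^2 = 5041
Var = 5041/12 ≈ 420.083333

420.0833


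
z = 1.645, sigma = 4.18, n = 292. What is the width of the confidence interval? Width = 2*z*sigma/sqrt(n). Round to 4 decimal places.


width = 2*z*sigma/sqrt(n)
2*z*sigma = 2 * 1.645 * 4.18 = 13.7522
sqrt(292) ≈ 17.088007
width = 13.7522 / 17.088007 ≈ 0.804787

0.8048


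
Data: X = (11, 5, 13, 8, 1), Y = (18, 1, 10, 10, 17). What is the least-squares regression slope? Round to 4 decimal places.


b = sum((xi-xbar)(yi-ybar)) / sum((xi-xbar)^2)
n = 5, xbar = 38/5 = 7.6, ybar = 56/5 = 11.2
Sxy = sum((xi-xbar)(yi-ybar)) = 4.4
Sxx = sum((xi-xbar)^2) = 91.2
b = Sxy / Sxx = 11/228 ≈ 0.048246

0.0482


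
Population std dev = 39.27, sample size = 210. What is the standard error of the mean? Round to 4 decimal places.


SE = sigma / sqrt(n)
sqrt(210) ≈ 14.491377
SE = 39.27 / 14.491377 ≈ 2.709887

2.7099


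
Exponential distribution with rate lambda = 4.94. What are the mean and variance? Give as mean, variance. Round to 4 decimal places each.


mean = 1/lam, var = 1/lam^2
mean = 1 / 4.94 = 50/247 ≈ 0.202429
lam^2 = 4.94^2 = 24.4036
var = 1 / 24.4036 ≈ 0.040978

0.2024, 0.0410


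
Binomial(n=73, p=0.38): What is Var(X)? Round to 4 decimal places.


Var = n*p*(1-p) = 73 * 0.38 * 0.62 = 17.1988

17.1988


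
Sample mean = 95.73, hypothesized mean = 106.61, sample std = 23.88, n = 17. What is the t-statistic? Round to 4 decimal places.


t = (xbar - mu0) / (s/sqrt(n))
xbar - mu0 = 95.73 - 106.61 = -10.88
sqrt(17) ≈ 4.12310563
s/sqrt(n) = 23.88 / 4.12310563 ≈ 5.79175073
t = -10.88 / 5.79175073 ≈ -1.878534

-1.8785


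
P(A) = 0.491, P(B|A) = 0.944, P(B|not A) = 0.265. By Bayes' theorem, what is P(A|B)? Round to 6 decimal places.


P(A|B) = P(B|A)*P(A) / P(B), P(B) = P(B|A)*P(A) + P(B|not A)*P(not A)
P(B|A)*P(A) = 0.944 * 0.491 = 0.463504
P(B|not A)*P(not A) = 0.265 * 0.509 = 0.134885
P(B) = 0.463504 + 0.134885 = 0.598389
P(A|B) = 0.463504 / 0.598389 ≈ 0.77458643

0.774586


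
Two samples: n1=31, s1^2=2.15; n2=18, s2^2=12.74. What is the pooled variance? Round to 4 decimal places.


sp^2 = ((n1-1)*s1^2 + (n2-1)*s2^2)/(n1+n2-2)
(n1-1)*s1^2 = 30 * 2.15 = 64.5
(n2-1)*s2^2 = 17 * 12.74 = 216.58
numerator = 64.5 + 216.58 = 281.08
n1+n2-2 = 47
sp^2 = 281.08 / 47 = 7027/1175 ≈ 5.980426

5.9804


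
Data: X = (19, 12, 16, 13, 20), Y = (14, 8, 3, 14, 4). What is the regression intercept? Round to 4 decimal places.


a = ybar - b*xbar, where b = sum((xi-xbar)(yi-ybar)) / sum((xi-xbar)^2)
n = 5, xbar = 80/5 = 16, ybar = 43/5 = 8.6
Sxy = sum((xi-xbar)(yi-ybar)) = -16
Sxx = sum((xi-xbar)^2) = 50
b = Sxy / Sxx = -0.32
a = 8.6 - (-0.32) * 16 = 13.72

13.7200


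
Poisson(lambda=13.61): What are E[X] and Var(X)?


E[X] = Var(X) = lambda = 13.61

13.61, 13.61


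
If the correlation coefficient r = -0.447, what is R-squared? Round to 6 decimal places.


R^2 = r^2 = (-0.447)^2 = 0.199809

0.199809


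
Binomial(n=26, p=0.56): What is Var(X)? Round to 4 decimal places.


Var = n*p*(1-p) = 26 * 0.56 * 0.44 = 6.4064

6.4064


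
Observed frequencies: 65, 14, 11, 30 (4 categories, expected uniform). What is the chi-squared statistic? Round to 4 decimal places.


chi2 = sum((O-E)^2/E), E = total/4
total = 120, E = 120/4 = 30
(65 - 30)^2 / 30 = 1225 / 30 = 245/6 ≈ 40.833333
(14 - 30)^2 / 30 = 256 / 30 = 128/15 ≈ 8.533333
(11 - 30)^2 / 30 = 361 / 30 = 361/30 ≈ 12.033333
(30 - 30)^2 / 30 = 0 / 30 = 0
chi2 = 61.4

61.4000


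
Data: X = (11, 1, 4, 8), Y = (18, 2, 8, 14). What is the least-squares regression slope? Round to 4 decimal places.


b = sum((xi-xbar)(yi-ybar)) / sum((xi-xbar)^2)
n = 4, xbar = 24/4 = 6, ybar = 42/4 = 10.5
Sxy = sum((xi-xbar)(yi-ybar)) = 92
Sxx = sum((xi-xbar)^2) = 58
b = Sxy / Sxx = 46/29 ≈ 1.586207

1.5862


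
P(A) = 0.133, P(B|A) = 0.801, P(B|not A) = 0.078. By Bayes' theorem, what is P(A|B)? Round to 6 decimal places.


P(A|B) = P(B|A)*P(A) / P(B), P(B) = P(B|A)*P(A) + P(B|not A)*P(not A)
P(B|A)*P(A) = 0.801 * 0.133 = 0.106533
P(B|not A)*P(not A) = 0.078 * 0.867 = 0.067626
P(B) = 0.106533 + 0.067626 = 0.174159
P(A|B) = 0.106533 / 0.174159 ≈ 0.61169965

0.611700


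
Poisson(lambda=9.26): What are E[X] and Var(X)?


E[X] = Var(X) = lambda = 9.26

9.26, 9.26


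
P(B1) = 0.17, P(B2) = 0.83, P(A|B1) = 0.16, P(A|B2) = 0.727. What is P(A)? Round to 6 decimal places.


P(A) = P(A|B1)*P(B1) + P(A|B2)*P(B2)
P(A|B1)*P(B1) = 0.16 * 0.17 = 0.0272
P(A|B2)*P(B2) = 0.727 * 0.83 = 0.60341
P(A) = 0.0272 + 0.60341 = 0.63061

0.630610


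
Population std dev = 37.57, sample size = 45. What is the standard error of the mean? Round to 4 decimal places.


SE = sigma / sqrt(n)
sqrt(45) ≈ 6.708204
SE = 37.57 / 6.708204 ≈ 5.600605

5.6006


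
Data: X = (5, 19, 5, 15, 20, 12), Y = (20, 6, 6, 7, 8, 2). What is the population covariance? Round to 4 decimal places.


Cov = (1/n)*sum((xi-xbar)(yi-ybar))
n = 6, xbar = 76/6 = 38/3 ≈ 12.666667, ybar = 49/6 ≈ 8.166667
sum((xi-xbar)(yi-ybar)) = -263/3 ≈ -87.666667
Cov = -87.666667 / 6 = -263/18 ≈ -14.611111

-14.6111


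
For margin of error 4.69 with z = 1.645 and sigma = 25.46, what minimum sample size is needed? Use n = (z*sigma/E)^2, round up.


z*sigma/E = 1.645 * 25.46 / 4.69 = 8.93
(z*sigma/E)^2 = 79.7449
round up: n = 80

80


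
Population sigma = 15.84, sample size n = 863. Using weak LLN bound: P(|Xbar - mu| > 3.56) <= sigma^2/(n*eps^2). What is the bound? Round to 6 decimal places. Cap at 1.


bound = min(1, sigma^2/(n*eps^2))
sigma^2 = 15.84^2 = 250.9056
n*eps^2 = 863 * 3.56^2 = 863 * 12.6736 = 10937.3168
sigma^2/(n*eps^2) = 250.9056 / 10937.3168 ≈ 0.02294032

0.022940


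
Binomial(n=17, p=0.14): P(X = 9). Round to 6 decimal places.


P = C(n,k) * p^k * (1-p)^(n-k)
C(17,9) = 24310
p^k = 0.14^9 ≈ 0.00000002066105
(1-p)^(n-k) = 0.86^8 ≈ 0.2992179
P = 24310 * 0.00000002066105 * 0.2992179 ≈ 0.000150

0.000150


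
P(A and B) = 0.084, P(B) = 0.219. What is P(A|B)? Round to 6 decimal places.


P(A|B) = P(A and B) / P(B) = 0.084 / 0.219 = 28/73 ≈ 0.38356164

0.383562


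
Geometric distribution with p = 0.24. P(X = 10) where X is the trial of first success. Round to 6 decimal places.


P = (1-p)^(k-1) * p
(1-p)^(k-1) = 0.76^9 ≈ 0.08459064
P = 0.08459064 * 0.24 ≈ 0.02030175

0.020302


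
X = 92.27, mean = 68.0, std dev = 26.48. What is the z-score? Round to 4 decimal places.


z = (X - mu) / sigma
X - mu = 92.27 - 68.0 = 24.27
z = 24.27 / 26.48 = 2427/2648 ≈ 0.916541

0.9165


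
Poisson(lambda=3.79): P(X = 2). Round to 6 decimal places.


P = e^(-lam) * lam^k / k!
e^(-3.79) ≈ 0.02259560
lam^k = 3.79^2 = 14.3641
k! = 2! = 2
P = 0.02259560 * 14.3641 / 2 ≈ 0.162283

0.162283


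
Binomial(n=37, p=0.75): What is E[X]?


E[X] = n*p = 37 * 0.75 = 27.75

27.75


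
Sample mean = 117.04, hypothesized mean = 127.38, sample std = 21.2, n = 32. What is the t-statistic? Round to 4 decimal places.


t = (xbar - mu0) / (s/sqrt(n))
xbar - mu0 = 117.04 - 127.38 = -10.34
sqrt(32) ≈ 5.65685425
s/sqrt(n) = 21.2 / 5.65685425 ≈ 3.74766594
t = -10.34 / 3.74766594 ≈ -2.759051

-2.7591


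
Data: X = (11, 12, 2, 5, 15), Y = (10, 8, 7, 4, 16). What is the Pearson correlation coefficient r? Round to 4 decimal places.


r = sum((xi-xbar)(yi-ybar)) / sqrt(sum((xi-xbar)^2) * sum((yi-ybar)^2))
n = 5, xbar = 45/5 = 9, ybar = 45/5 = 9
Sxy = sum((xi-xbar)(yi-ybar)) = 75
Sxx = sum((xi-xbar)^2) = 114
Syy = sum((yi-ybar)^2) = 80
sqrt(Sxx*Syy) ≈ 95.498691
r = Sxy / sqrt(Sxx*Syy) = 75 / 95.498691 ≈ 0.785351

0.7854


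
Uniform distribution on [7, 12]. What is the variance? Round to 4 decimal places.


Var = (b-a)^2 / 12
(b-a)^2 = (12 - 7)^2 = 25
Var = 25/12 ≈ 2.083333

2.0833


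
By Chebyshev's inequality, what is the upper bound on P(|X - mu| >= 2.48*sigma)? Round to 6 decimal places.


P <= 1/k^2
k^2 = 2.48^2 = 6.1504
1/k^2 = 1 / 6.1504 = 625/3844 ≈ 0.16259105

0.162591


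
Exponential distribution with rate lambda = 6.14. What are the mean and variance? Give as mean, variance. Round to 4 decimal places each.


mean = 1/lam, var = 1/lam^2
mean = 1 / 6.14 = 50/307 ≈ 0.162866
lam^2 = 6.14^2 = 37.6996
var = 1 / 37.6996 ≈ 0.026525

0.1629, 0.0265


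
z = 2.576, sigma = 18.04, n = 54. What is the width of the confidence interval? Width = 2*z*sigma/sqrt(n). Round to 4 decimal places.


width = 2*z*sigma/sqrt(n)
2*z*sigma = 2 * 2.576 * 18.04 = 92.94208
sqrt(54) ≈ 7.348469
width = 92.94208 / 7.348469 ≈ 12.647815

12.6478


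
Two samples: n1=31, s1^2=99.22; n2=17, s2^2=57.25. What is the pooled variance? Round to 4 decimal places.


sp^2 = ((n1-1)*s1^2 + (n2-1)*s2^2)/(n1+n2-2)
(n1-1)*s1^2 = 30 * 99.22 = 2976.6
(n2-1)*s2^2 = 16 * 57.25 = 916
numerator = 2976.6 + 916 = 3892.6
n1+n2-2 = 46
sp^2 = 3892.6 / 46 = 19463/230 ≈ 84.621739

84.6217


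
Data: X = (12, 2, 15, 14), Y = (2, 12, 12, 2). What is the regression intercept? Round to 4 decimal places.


a = ybar - b*xbar, where b = sum((xi-xbar)(yi-ybar)) / sum((xi-xbar)^2)
n = 4, xbar = 43/4 = 10.75, ybar = 28/4 = 7
Sxy = sum((xi-xbar)(yi-ybar)) = -45
Sxx = sum((xi-xbar)^2) = 106.75
b = Sxy / Sxx = -180/427 ≈ -0.421546
a = 7 - (-0.421546) * 10.75 = 4924/427 ≈ 11.531616

11.5316


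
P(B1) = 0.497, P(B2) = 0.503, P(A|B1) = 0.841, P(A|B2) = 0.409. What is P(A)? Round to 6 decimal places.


P(A) = P(A|B1)*P(B1) + P(A|B2)*P(B2)
P(A|B1)*P(B1) = 0.841 * 0.497 = 0.417977
P(A|B2)*P(B2) = 0.409 * 0.503 = 0.205727
P(A) = 0.417977 + 0.205727 = 0.623704

0.623704


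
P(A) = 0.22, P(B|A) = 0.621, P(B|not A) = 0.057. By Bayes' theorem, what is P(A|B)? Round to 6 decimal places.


P(A|B) = P(B|A)*P(A) / P(B), P(B) = P(B|A)*P(A) + P(B|not A)*P(not A)
P(B|A)*P(A) = 0.621 * 0.22 = 0.13662
P(B|not A)*P(not A) = 0.057 * 0.78 = 0.04446
P(B) = 0.13662 + 0.04446 = 0.18108
P(A|B) = 0.13662 / 0.18108 = 759/1006 ≈ 0.75447316

0.754473


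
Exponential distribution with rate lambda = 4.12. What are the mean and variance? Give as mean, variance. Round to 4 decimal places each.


mean = 1/lam, var = 1/lam^2
mean = 1 / 4.12 = 25/103 ≈ 0.242718
lam^2 = 4.12^2 = 16.9744
var = 1 / 16.9744 ≈ 0.058912

0.2427, 0.0589
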